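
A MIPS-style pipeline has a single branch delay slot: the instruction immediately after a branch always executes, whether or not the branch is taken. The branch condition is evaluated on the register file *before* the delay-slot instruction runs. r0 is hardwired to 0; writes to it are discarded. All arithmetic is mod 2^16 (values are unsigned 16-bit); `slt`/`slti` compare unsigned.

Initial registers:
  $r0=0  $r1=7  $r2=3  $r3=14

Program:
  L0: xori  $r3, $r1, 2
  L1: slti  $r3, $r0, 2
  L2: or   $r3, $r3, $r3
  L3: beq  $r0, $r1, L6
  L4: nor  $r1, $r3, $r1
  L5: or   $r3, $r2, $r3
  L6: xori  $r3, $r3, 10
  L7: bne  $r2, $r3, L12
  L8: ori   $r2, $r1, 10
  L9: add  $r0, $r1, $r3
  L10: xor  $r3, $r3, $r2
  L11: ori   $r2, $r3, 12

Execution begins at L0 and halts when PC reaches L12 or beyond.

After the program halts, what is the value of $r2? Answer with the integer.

[0] xori  $r3, $r1, 2  →  {$r0:0, $r1:7, $r2:3, $r3:5}
[1] slti  $r3, $r0, 2  →  {$r0:0, $r1:7, $r2:3, $r3:1}
[2] or   $r3, $r3, $r3  →  {$r0:0, $r1:7, $r2:3, $r3:1}
[3] beq  $r0, $r1, L6  →  {$r0:0, $r1:7, $r2:3, $r3:1}  ⟨branch fallthrough⟩
[4] nor  $r1, $r3, $r1  →  {$r0:0, $r1:65528, $r2:3, $r3:1}
[5] or   $r3, $r2, $r3  →  {$r0:0, $r1:65528, $r2:3, $r3:3}
[6] xori  $r3, $r3, 10  →  {$r0:0, $r1:65528, $r2:3, $r3:9}
[7] bne  $r2, $r3, L12  →  {$r0:0, $r1:65528, $r2:3, $r3:9}  ⟨branch taken⟩
[8] ori   $r2, $r1, 10  →  {$r0:0, $r1:65528, $r2:65530, $r3:9}

65530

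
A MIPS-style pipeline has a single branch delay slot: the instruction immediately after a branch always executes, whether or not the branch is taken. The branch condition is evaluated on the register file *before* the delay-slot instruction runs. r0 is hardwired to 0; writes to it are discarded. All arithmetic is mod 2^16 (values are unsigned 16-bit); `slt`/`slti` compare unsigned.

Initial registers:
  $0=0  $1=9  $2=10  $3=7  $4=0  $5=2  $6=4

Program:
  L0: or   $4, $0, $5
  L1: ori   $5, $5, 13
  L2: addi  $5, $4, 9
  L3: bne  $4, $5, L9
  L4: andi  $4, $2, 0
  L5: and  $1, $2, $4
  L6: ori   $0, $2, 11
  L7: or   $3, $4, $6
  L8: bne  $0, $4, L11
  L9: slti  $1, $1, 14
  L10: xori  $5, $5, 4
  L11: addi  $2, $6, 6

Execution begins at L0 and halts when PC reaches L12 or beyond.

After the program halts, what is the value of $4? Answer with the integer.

0

PC=0  or   $4, $0, $5        | $0=0 $1=9 $2=10 $3=7 $4=2 $5=2 $6=4
PC=1  ori   $5, $5, 13       | $0=0 $1=9 $2=10 $3=7 $4=2 $5=15 $6=4
PC=2  addi  $5, $4, 9        | $0=0 $1=9 $2=10 $3=7 $4=2 $5=11 $6=4
PC=3  bne  $4, $5, L9        | $0=0 $1=9 $2=10 $3=7 $4=2 $5=11 $6=4  [TAKEN]
PC=4  andi  $4, $2, 0        | $0=0 $1=9 $2=10 $3=7 $4=0 $5=11 $6=4
PC=9  slti  $1, $1, 14       | $0=0 $1=1 $2=10 $3=7 $4=0 $5=11 $6=4
PC=10 xori  $5, $5, 4        | $0=0 $1=1 $2=10 $3=7 $4=0 $5=15 $6=4
PC=11 addi  $2, $6, 6        | $0=0 $1=1 $2=10 $3=7 $4=0 $5=15 $6=4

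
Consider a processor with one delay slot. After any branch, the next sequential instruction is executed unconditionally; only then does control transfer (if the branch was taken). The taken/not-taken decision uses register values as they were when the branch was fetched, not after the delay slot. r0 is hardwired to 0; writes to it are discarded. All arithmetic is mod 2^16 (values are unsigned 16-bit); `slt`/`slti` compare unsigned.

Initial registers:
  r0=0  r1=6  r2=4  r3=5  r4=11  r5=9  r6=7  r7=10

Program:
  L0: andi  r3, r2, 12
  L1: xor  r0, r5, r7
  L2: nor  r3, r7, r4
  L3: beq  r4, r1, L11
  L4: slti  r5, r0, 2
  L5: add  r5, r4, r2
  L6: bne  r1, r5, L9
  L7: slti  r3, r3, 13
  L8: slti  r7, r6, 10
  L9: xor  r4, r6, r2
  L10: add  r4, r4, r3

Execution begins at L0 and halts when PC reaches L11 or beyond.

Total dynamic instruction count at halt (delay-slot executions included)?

[0] andi  r3, r2, 12  →  {r0:0, r1:6, r2:4, r3:4, r4:11, r5:9, r6:7, r7:10}
[1] xor  r0, r5, r7  →  {r0:0, r1:6, r2:4, r3:4, r4:11, r5:9, r6:7, r7:10}
[2] nor  r3, r7, r4  →  {r0:0, r1:6, r2:4, r3:65524, r4:11, r5:9, r6:7, r7:10}
[3] beq  r4, r1, L11  →  {r0:0, r1:6, r2:4, r3:65524, r4:11, r5:9, r6:7, r7:10}  ⟨branch fallthrough⟩
[4] slti  r5, r0, 2  →  {r0:0, r1:6, r2:4, r3:65524, r4:11, r5:1, r6:7, r7:10}
[5] add  r5, r4, r2  →  {r0:0, r1:6, r2:4, r3:65524, r4:11, r5:15, r6:7, r7:10}
[6] bne  r1, r5, L9  →  {r0:0, r1:6, r2:4, r3:65524, r4:11, r5:15, r6:7, r7:10}  ⟨branch taken⟩
[7] slti  r3, r3, 13  →  {r0:0, r1:6, r2:4, r3:0, r4:11, r5:15, r6:7, r7:10}
[9] xor  r4, r6, r2  →  {r0:0, r1:6, r2:4, r3:0, r4:3, r5:15, r6:7, r7:10}
[10] add  r4, r4, r3  →  {r0:0, r1:6, r2:4, r3:0, r4:3, r5:15, r6:7, r7:10}

10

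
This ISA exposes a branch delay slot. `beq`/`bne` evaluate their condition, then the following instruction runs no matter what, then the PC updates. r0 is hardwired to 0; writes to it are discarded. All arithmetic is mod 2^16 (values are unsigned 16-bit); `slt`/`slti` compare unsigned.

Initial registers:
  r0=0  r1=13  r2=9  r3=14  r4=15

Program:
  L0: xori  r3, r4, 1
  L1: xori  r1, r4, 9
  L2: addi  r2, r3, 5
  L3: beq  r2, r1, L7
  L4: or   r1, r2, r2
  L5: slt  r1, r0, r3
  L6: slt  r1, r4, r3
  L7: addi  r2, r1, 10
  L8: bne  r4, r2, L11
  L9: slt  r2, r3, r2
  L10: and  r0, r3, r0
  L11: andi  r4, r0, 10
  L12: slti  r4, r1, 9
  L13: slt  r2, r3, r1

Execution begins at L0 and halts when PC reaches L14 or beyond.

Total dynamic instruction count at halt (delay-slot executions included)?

13

  step pc=0: xori  r3, r4, 1  regs=(0,13,9,14,15)
  step pc=1: xori  r1, r4, 9  regs=(0,6,9,14,15)
  step pc=2: addi  r2, r3, 5  regs=(0,6,19,14,15)
  step pc=3: beq  r2, r1, L7  cond=F  regs=(0,6,19,14,15)
  step pc=4: or   r1, r2, r2  regs=(0,19,19,14,15)
  step pc=5: slt  r1, r0, r3  regs=(0,1,19,14,15)
  step pc=6: slt  r1, r4, r3  regs=(0,0,19,14,15)
  step pc=7: addi  r2, r1, 10  regs=(0,0,10,14,15)
  step pc=8: bne  r4, r2, L11  cond=T  regs=(0,0,10,14,15)
  step pc=9: slt  r2, r3, r2  regs=(0,0,0,14,15)
  step pc=11: andi  r4, r0, 10  regs=(0,0,0,14,0)
  step pc=12: slti  r4, r1, 9  regs=(0,0,0,14,1)
  step pc=13: slt  r2, r3, r1  regs=(0,0,0,14,1)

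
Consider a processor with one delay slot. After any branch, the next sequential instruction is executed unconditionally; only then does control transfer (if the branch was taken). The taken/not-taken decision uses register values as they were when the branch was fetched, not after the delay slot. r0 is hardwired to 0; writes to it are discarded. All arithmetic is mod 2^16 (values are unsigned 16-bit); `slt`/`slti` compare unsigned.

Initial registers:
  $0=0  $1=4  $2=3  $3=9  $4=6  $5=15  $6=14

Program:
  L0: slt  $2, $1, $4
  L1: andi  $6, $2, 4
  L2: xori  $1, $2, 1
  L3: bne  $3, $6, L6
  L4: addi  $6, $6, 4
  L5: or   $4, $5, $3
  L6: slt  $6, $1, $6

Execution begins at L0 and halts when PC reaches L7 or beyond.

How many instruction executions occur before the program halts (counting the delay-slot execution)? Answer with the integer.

  step pc=0: slt  $2, $1, $4  regs=(0,4,1,9,6,15,14)
  step pc=1: andi  $6, $2, 4  regs=(0,4,1,9,6,15,0)
  step pc=2: xori  $1, $2, 1  regs=(0,0,1,9,6,15,0)
  step pc=3: bne  $3, $6, L6  cond=T  regs=(0,0,1,9,6,15,0)
  step pc=4: addi  $6, $6, 4  regs=(0,0,1,9,6,15,4)
  step pc=6: slt  $6, $1, $6  regs=(0,0,1,9,6,15,1)

6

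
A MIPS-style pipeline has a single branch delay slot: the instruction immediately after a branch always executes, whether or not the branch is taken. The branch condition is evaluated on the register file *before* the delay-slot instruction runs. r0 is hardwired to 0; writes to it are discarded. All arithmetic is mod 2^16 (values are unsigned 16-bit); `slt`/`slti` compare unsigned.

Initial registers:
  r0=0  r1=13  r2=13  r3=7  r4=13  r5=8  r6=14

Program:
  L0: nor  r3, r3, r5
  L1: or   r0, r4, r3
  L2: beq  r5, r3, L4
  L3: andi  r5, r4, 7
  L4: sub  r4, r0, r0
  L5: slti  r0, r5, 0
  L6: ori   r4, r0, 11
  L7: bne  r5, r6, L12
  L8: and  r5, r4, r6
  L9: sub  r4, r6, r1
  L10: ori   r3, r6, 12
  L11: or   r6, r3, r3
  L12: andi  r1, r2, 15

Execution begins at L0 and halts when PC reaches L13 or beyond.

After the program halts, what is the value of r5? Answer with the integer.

[0] nor  r3, r3, r5  →  {r0:0, r1:13, r2:13, r3:65520, r4:13, r5:8, r6:14}
[1] or   r0, r4, r3  →  {r0:0, r1:13, r2:13, r3:65520, r4:13, r5:8, r6:14}
[2] beq  r5, r3, L4  →  {r0:0, r1:13, r2:13, r3:65520, r4:13, r5:8, r6:14}  ⟨branch fallthrough⟩
[3] andi  r5, r4, 7  →  {r0:0, r1:13, r2:13, r3:65520, r4:13, r5:5, r6:14}
[4] sub  r4, r0, r0  →  {r0:0, r1:13, r2:13, r3:65520, r4:0, r5:5, r6:14}
[5] slti  r0, r5, 0  →  {r0:0, r1:13, r2:13, r3:65520, r4:0, r5:5, r6:14}
[6] ori   r4, r0, 11  →  {r0:0, r1:13, r2:13, r3:65520, r4:11, r5:5, r6:14}
[7] bne  r5, r6, L12  →  {r0:0, r1:13, r2:13, r3:65520, r4:11, r5:5, r6:14}  ⟨branch taken⟩
[8] and  r5, r4, r6  →  {r0:0, r1:13, r2:13, r3:65520, r4:11, r5:10, r6:14}
[12] andi  r1, r2, 15  →  {r0:0, r1:13, r2:13, r3:65520, r4:11, r5:10, r6:14}

10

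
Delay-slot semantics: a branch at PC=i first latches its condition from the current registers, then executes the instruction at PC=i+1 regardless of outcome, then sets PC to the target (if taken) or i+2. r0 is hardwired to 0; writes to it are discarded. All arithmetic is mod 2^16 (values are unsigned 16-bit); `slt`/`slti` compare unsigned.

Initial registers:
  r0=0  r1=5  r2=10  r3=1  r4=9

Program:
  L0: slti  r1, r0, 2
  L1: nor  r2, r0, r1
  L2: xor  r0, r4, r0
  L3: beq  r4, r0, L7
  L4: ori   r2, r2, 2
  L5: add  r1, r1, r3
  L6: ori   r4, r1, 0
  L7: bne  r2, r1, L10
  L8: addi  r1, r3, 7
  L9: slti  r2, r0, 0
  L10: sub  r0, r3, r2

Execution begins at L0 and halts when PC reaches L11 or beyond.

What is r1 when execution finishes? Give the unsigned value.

8

#0 slti  r1, r0, 2 ; 0/1/10/1/9
#1 nor  r2, r0, r1 ; 0/1/65534/1/9
#2 xor  r0, r4, r0 ; 0/1/65534/1/9
#3 beq  r4, r0, L7 ; 0/1/65534/1/9 ; →fallthru
#4 ori   r2, r2, 2 ; 0/1/65534/1/9
#5 add  r1, r1, r3 ; 0/2/65534/1/9
#6 ori   r4, r1, 0 ; 0/2/65534/1/2
#7 bne  r2, r1, L10 ; 0/2/65534/1/2 ; →target
#8 addi  r1, r3, 7 ; 0/8/65534/1/2
#10 sub  r0, r3, r2 ; 0/8/65534/1/2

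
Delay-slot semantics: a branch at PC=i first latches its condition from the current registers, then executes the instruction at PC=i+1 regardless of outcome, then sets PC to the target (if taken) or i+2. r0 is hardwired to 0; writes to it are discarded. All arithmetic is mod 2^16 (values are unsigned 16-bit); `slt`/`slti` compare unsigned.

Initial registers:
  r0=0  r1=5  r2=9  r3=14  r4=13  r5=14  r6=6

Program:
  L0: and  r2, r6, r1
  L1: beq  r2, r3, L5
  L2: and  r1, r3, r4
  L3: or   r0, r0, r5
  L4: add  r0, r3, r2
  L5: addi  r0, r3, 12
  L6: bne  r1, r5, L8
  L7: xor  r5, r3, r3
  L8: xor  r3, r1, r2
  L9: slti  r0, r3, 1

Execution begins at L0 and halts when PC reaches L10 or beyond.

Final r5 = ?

0

[0] and  r2, r6, r1  →  {r0:0, r1:5, r2:4, r3:14, r4:13, r5:14, r6:6}
[1] beq  r2, r3, L5  →  {r0:0, r1:5, r2:4, r3:14, r4:13, r5:14, r6:6}  ⟨branch fallthrough⟩
[2] and  r1, r3, r4  →  {r0:0, r1:12, r2:4, r3:14, r4:13, r5:14, r6:6}
[3] or   r0, r0, r5  →  {r0:0, r1:12, r2:4, r3:14, r4:13, r5:14, r6:6}
[4] add  r0, r3, r2  →  {r0:0, r1:12, r2:4, r3:14, r4:13, r5:14, r6:6}
[5] addi  r0, r3, 12  →  {r0:0, r1:12, r2:4, r3:14, r4:13, r5:14, r6:6}
[6] bne  r1, r5, L8  →  {r0:0, r1:12, r2:4, r3:14, r4:13, r5:14, r6:6}  ⟨branch taken⟩
[7] xor  r5, r3, r3  →  {r0:0, r1:12, r2:4, r3:14, r4:13, r5:0, r6:6}
[8] xor  r3, r1, r2  →  {r0:0, r1:12, r2:4, r3:8, r4:13, r5:0, r6:6}
[9] slti  r0, r3, 1  →  {r0:0, r1:12, r2:4, r3:8, r4:13, r5:0, r6:6}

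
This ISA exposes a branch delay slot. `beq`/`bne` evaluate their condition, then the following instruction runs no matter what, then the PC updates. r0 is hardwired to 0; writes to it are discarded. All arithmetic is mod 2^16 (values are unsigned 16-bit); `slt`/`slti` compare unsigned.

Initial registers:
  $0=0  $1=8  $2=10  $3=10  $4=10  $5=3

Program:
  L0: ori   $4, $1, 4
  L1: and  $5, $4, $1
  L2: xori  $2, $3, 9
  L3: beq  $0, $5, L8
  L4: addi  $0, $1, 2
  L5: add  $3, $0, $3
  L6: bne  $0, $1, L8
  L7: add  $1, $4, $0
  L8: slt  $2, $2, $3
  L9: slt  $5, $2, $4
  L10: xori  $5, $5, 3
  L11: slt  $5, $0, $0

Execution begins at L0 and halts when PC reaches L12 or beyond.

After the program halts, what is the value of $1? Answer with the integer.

PC=0  ori   $4, $1, 4        | $0=0 $1=8 $2=10 $3=10 $4=12 $5=3
PC=1  and  $5, $4, $1        | $0=0 $1=8 $2=10 $3=10 $4=12 $5=8
PC=2  xori  $2, $3, 9        | $0=0 $1=8 $2=3 $3=10 $4=12 $5=8
PC=3  beq  $0, $5, L8        | $0=0 $1=8 $2=3 $3=10 $4=12 $5=8  [not taken]
PC=4  addi  $0, $1, 2        | $0=0 $1=8 $2=3 $3=10 $4=12 $5=8
PC=5  add  $3, $0, $3        | $0=0 $1=8 $2=3 $3=10 $4=12 $5=8
PC=6  bne  $0, $1, L8        | $0=0 $1=8 $2=3 $3=10 $4=12 $5=8  [TAKEN]
PC=7  add  $1, $4, $0        | $0=0 $1=12 $2=3 $3=10 $4=12 $5=8
PC=8  slt  $2, $2, $3        | $0=0 $1=12 $2=1 $3=10 $4=12 $5=8
PC=9  slt  $5, $2, $4        | $0=0 $1=12 $2=1 $3=10 $4=12 $5=1
PC=10 xori  $5, $5, 3        | $0=0 $1=12 $2=1 $3=10 $4=12 $5=2
PC=11 slt  $5, $0, $0        | $0=0 $1=12 $2=1 $3=10 $4=12 $5=0

12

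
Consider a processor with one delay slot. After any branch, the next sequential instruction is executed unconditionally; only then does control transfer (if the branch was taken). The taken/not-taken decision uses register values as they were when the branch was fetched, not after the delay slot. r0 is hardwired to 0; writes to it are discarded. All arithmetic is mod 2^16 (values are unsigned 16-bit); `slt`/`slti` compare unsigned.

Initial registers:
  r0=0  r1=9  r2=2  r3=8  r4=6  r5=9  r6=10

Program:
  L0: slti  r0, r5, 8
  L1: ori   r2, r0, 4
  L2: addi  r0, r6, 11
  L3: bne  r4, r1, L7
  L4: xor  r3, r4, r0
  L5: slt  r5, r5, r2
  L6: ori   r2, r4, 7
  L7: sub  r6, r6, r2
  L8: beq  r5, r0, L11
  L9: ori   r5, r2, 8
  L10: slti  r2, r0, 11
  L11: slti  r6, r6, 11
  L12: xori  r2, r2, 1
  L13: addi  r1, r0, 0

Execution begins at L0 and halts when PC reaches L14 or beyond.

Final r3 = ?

6

PC=0  slti  r0, r5, 8        | r0=0 r1=9 r2=2 r3=8 r4=6 r5=9 r6=10
PC=1  ori   r2, r0, 4        | r0=0 r1=9 r2=4 r3=8 r4=6 r5=9 r6=10
PC=2  addi  r0, r6, 11       | r0=0 r1=9 r2=4 r3=8 r4=6 r5=9 r6=10
PC=3  bne  r4, r1, L7        | r0=0 r1=9 r2=4 r3=8 r4=6 r5=9 r6=10  [TAKEN]
PC=4  xor  r3, r4, r0        | r0=0 r1=9 r2=4 r3=6 r4=6 r5=9 r6=10
PC=7  sub  r6, r6, r2        | r0=0 r1=9 r2=4 r3=6 r4=6 r5=9 r6=6
PC=8  beq  r5, r0, L11       | r0=0 r1=9 r2=4 r3=6 r4=6 r5=9 r6=6  [not taken]
PC=9  ori   r5, r2, 8        | r0=0 r1=9 r2=4 r3=6 r4=6 r5=12 r6=6
PC=10 slti  r2, r0, 11       | r0=0 r1=9 r2=1 r3=6 r4=6 r5=12 r6=6
PC=11 slti  r6, r6, 11       | r0=0 r1=9 r2=1 r3=6 r4=6 r5=12 r6=1
PC=12 xori  r2, r2, 1        | r0=0 r1=9 r2=0 r3=6 r4=6 r5=12 r6=1
PC=13 addi  r1, r0, 0        | r0=0 r1=0 r2=0 r3=6 r4=6 r5=12 r6=1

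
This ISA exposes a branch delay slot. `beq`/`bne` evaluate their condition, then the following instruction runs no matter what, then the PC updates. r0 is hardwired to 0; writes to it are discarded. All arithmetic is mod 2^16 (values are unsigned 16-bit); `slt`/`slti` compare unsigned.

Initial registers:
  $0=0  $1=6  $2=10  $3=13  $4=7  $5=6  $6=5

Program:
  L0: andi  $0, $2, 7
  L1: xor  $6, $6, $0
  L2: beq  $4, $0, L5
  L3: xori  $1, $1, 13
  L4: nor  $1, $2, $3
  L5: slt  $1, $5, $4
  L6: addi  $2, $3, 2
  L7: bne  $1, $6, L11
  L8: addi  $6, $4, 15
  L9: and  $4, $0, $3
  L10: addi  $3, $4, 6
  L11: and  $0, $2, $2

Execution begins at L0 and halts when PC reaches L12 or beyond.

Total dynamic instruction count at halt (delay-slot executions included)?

  step pc=0: andi  $0, $2, 7  regs=(0,6,10,13,7,6,5)
  step pc=1: xor  $6, $6, $0  regs=(0,6,10,13,7,6,5)
  step pc=2: beq  $4, $0, L5  cond=F  regs=(0,6,10,13,7,6,5)
  step pc=3: xori  $1, $1, 13  regs=(0,11,10,13,7,6,5)
  step pc=4: nor  $1, $2, $3  regs=(0,65520,10,13,7,6,5)
  step pc=5: slt  $1, $5, $4  regs=(0,1,10,13,7,6,5)
  step pc=6: addi  $2, $3, 2  regs=(0,1,15,13,7,6,5)
  step pc=7: bne  $1, $6, L11  cond=T  regs=(0,1,15,13,7,6,5)
  step pc=8: addi  $6, $4, 15  regs=(0,1,15,13,7,6,22)
  step pc=11: and  $0, $2, $2  regs=(0,1,15,13,7,6,22)

10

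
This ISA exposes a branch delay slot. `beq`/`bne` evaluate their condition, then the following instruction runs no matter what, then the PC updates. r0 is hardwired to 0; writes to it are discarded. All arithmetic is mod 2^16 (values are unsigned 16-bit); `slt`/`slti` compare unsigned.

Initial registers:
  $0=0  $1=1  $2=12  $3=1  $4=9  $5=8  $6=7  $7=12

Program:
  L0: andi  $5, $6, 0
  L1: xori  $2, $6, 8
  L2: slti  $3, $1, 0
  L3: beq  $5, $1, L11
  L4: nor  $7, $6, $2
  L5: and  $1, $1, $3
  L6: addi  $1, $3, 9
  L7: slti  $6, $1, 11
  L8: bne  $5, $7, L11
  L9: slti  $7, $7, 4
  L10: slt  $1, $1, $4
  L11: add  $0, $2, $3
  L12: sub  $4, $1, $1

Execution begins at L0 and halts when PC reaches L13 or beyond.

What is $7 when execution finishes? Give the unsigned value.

  step pc=0: andi  $5, $6, 0  regs=(0,1,12,1,9,0,7,12)
  step pc=1: xori  $2, $6, 8  regs=(0,1,15,1,9,0,7,12)
  step pc=2: slti  $3, $1, 0  regs=(0,1,15,0,9,0,7,12)
  step pc=3: beq  $5, $1, L11  cond=F  regs=(0,1,15,0,9,0,7,12)
  step pc=4: nor  $7, $6, $2  regs=(0,1,15,0,9,0,7,65520)
  step pc=5: and  $1, $1, $3  regs=(0,0,15,0,9,0,7,65520)
  step pc=6: addi  $1, $3, 9  regs=(0,9,15,0,9,0,7,65520)
  step pc=7: slti  $6, $1, 11  regs=(0,9,15,0,9,0,1,65520)
  step pc=8: bne  $5, $7, L11  cond=T  regs=(0,9,15,0,9,0,1,65520)
  step pc=9: slti  $7, $7, 4  regs=(0,9,15,0,9,0,1,0)
  step pc=11: add  $0, $2, $3  regs=(0,9,15,0,9,0,1,0)
  step pc=12: sub  $4, $1, $1  regs=(0,9,15,0,0,0,1,0)

0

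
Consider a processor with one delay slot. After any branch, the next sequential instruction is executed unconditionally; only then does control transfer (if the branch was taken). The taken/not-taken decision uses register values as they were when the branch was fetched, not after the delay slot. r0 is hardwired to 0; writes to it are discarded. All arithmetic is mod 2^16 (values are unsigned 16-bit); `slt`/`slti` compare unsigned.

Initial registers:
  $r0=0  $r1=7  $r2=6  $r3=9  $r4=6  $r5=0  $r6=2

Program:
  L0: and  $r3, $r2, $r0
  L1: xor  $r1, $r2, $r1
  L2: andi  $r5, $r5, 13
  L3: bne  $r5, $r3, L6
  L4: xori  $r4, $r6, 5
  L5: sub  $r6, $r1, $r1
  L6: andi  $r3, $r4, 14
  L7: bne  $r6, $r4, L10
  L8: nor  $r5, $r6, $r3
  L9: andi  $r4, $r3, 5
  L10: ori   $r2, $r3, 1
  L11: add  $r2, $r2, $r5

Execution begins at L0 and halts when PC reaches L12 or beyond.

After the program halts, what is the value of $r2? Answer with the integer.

0

  step pc=0: and  $r3, $r2, $r0  regs=(0,7,6,0,6,0,2)
  step pc=1: xor  $r1, $r2, $r1  regs=(0,1,6,0,6,0,2)
  step pc=2: andi  $r5, $r5, 13  regs=(0,1,6,0,6,0,2)
  step pc=3: bne  $r5, $r3, L6  cond=F  regs=(0,1,6,0,6,0,2)
  step pc=4: xori  $r4, $r6, 5  regs=(0,1,6,0,7,0,2)
  step pc=5: sub  $r6, $r1, $r1  regs=(0,1,6,0,7,0,0)
  step pc=6: andi  $r3, $r4, 14  regs=(0,1,6,6,7,0,0)
  step pc=7: bne  $r6, $r4, L10  cond=T  regs=(0,1,6,6,7,0,0)
  step pc=8: nor  $r5, $r6, $r3  regs=(0,1,6,6,7,65529,0)
  step pc=10: ori   $r2, $r3, 1  regs=(0,1,7,6,7,65529,0)
  step pc=11: add  $r2, $r2, $r5  regs=(0,1,0,6,7,65529,0)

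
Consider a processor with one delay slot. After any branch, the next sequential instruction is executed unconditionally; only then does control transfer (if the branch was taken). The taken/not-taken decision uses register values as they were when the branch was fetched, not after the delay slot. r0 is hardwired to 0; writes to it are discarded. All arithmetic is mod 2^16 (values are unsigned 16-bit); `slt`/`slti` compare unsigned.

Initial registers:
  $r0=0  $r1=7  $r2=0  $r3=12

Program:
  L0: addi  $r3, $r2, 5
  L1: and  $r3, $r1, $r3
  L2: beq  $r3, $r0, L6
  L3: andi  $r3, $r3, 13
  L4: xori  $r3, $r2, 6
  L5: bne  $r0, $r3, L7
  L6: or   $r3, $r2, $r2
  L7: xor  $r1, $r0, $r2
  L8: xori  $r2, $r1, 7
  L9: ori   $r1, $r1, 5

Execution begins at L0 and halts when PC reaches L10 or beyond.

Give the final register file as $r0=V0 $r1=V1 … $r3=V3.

PC=0  addi  $r3, $r2, 5      | $r0=0 $r1=7 $r2=0 $r3=5
PC=1  and  $r3, $r1, $r3     | $r0=0 $r1=7 $r2=0 $r3=5
PC=2  beq  $r3, $r0, L6      | $r0=0 $r1=7 $r2=0 $r3=5  [not taken]
PC=3  andi  $r3, $r3, 13     | $r0=0 $r1=7 $r2=0 $r3=5
PC=4  xori  $r3, $r2, 6      | $r0=0 $r1=7 $r2=0 $r3=6
PC=5  bne  $r0, $r3, L7      | $r0=0 $r1=7 $r2=0 $r3=6  [TAKEN]
PC=6  or   $r3, $r2, $r2     | $r0=0 $r1=7 $r2=0 $r3=0
PC=7  xor  $r1, $r0, $r2     | $r0=0 $r1=0 $r2=0 $r3=0
PC=8  xori  $r2, $r1, 7      | $r0=0 $r1=0 $r2=7 $r3=0
PC=9  ori   $r1, $r1, 5      | $r0=0 $r1=5 $r2=7 $r3=0

$r0=0 $r1=5 $r2=7 $r3=0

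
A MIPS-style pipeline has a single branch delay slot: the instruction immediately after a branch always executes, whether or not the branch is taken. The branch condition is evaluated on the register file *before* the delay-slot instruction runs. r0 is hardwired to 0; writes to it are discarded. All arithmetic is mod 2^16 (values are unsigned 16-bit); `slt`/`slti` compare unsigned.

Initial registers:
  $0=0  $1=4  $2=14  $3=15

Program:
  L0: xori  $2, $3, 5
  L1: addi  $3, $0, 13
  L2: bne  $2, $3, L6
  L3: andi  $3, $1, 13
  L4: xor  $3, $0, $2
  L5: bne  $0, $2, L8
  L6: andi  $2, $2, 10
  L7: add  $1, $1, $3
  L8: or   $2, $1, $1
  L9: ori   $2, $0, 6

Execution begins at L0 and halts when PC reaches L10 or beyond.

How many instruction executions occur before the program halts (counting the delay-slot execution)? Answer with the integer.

PC=0  xori  $2, $3, 5        | $0=0 $1=4 $2=10 $3=15
PC=1  addi  $3, $0, 13       | $0=0 $1=4 $2=10 $3=13
PC=2  bne  $2, $3, L6        | $0=0 $1=4 $2=10 $3=13  [TAKEN]
PC=3  andi  $3, $1, 13       | $0=0 $1=4 $2=10 $3=4
PC=6  andi  $2, $2, 10       | $0=0 $1=4 $2=10 $3=4
PC=7  add  $1, $1, $3        | $0=0 $1=8 $2=10 $3=4
PC=8  or   $2, $1, $1        | $0=0 $1=8 $2=8 $3=4
PC=9  ori   $2, $0, 6        | $0=0 $1=8 $2=6 $3=4

8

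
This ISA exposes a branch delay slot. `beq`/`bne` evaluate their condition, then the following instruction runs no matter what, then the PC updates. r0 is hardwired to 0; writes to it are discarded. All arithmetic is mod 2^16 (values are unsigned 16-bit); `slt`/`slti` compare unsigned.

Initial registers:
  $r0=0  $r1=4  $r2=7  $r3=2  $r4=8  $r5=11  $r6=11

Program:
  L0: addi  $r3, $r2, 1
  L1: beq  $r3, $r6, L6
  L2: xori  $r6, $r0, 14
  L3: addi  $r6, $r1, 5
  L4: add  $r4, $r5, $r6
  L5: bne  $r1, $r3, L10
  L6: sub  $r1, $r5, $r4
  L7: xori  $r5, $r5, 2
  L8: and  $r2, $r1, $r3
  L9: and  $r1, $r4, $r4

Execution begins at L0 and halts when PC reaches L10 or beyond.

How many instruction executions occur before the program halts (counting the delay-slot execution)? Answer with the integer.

7

[0] addi  $r3, $r2, 1  →  {$r0:0, $r1:4, $r2:7, $r3:8, $r4:8, $r5:11, $r6:11}
[1] beq  $r3, $r6, L6  →  {$r0:0, $r1:4, $r2:7, $r3:8, $r4:8, $r5:11, $r6:11}  ⟨branch fallthrough⟩
[2] xori  $r6, $r0, 14  →  {$r0:0, $r1:4, $r2:7, $r3:8, $r4:8, $r5:11, $r6:14}
[3] addi  $r6, $r1, 5  →  {$r0:0, $r1:4, $r2:7, $r3:8, $r4:8, $r5:11, $r6:9}
[4] add  $r4, $r5, $r6  →  {$r0:0, $r1:4, $r2:7, $r3:8, $r4:20, $r5:11, $r6:9}
[5] bne  $r1, $r3, L10  →  {$r0:0, $r1:4, $r2:7, $r3:8, $r4:20, $r5:11, $r6:9}  ⟨branch taken⟩
[6] sub  $r1, $r5, $r4  →  {$r0:0, $r1:65527, $r2:7, $r3:8, $r4:20, $r5:11, $r6:9}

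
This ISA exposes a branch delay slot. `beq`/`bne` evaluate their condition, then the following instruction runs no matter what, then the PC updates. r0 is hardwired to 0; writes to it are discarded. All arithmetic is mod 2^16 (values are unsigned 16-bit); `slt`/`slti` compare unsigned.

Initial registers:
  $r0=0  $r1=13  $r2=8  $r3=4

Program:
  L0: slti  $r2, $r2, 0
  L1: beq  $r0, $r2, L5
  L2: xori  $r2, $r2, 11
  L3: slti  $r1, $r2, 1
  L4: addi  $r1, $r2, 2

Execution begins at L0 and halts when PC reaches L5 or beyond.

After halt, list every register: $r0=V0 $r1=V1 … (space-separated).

$r0=0 $r1=13 $r2=11 $r3=4

[0] slti  $r2, $r2, 0  →  {$r0:0, $r1:13, $r2:0, $r3:4}
[1] beq  $r0, $r2, L5  →  {$r0:0, $r1:13, $r2:0, $r3:4}  ⟨branch taken⟩
[2] xori  $r2, $r2, 11  →  {$r0:0, $r1:13, $r2:11, $r3:4}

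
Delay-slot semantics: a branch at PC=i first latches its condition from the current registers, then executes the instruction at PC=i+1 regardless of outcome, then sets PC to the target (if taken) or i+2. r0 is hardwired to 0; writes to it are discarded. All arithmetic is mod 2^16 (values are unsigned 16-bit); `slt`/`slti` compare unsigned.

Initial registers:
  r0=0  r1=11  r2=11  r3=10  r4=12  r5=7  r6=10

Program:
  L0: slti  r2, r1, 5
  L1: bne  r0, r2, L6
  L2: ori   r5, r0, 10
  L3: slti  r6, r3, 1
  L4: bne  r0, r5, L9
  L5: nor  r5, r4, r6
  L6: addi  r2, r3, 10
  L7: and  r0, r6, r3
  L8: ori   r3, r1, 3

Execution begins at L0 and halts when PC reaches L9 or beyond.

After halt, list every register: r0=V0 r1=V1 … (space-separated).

r0=0 r1=11 r2=0 r3=10 r4=12 r5=65523 r6=0

  step pc=0: slti  r2, r1, 5  regs=(0,11,0,10,12,7,10)
  step pc=1: bne  r0, r2, L6  cond=F  regs=(0,11,0,10,12,7,10)
  step pc=2: ori   r5, r0, 10  regs=(0,11,0,10,12,10,10)
  step pc=3: slti  r6, r3, 1  regs=(0,11,0,10,12,10,0)
  step pc=4: bne  r0, r5, L9  cond=T  regs=(0,11,0,10,12,10,0)
  step pc=5: nor  r5, r4, r6  regs=(0,11,0,10,12,65523,0)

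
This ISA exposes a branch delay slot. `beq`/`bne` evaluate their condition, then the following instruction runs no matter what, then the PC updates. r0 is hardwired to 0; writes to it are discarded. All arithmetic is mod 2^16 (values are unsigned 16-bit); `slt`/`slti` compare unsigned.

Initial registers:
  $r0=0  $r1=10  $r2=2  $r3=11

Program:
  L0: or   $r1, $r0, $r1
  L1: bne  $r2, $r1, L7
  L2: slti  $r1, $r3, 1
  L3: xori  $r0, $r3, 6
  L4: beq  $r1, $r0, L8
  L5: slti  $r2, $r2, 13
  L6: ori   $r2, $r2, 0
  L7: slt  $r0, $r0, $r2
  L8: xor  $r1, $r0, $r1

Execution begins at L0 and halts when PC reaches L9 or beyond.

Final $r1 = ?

  step pc=0: or   $r1, $r0, $r1  regs=(0,10,2,11)
  step pc=1: bne  $r2, $r1, L7  cond=T  regs=(0,10,2,11)
  step pc=2: slti  $r1, $r3, 1  regs=(0,0,2,11)
  step pc=7: slt  $r0, $r0, $r2  regs=(0,0,2,11)
  step pc=8: xor  $r1, $r0, $r1  regs=(0,0,2,11)

0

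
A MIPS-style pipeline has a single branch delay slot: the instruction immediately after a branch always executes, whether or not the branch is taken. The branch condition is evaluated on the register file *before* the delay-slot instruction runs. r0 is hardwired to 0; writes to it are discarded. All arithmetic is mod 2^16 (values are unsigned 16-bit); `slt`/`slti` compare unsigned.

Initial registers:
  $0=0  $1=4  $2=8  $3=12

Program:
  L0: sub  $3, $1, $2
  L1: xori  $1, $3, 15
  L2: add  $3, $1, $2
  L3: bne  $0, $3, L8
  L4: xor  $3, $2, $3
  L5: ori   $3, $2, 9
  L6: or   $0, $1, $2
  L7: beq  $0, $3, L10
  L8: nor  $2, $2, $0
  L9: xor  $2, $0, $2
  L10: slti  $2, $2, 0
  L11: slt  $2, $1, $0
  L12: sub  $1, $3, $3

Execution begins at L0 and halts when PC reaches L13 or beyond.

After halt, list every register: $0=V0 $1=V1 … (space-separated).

$0=0 $1=0 $2=0 $3=65523

PC=0  sub  $3, $1, $2        | $0=0 $1=4 $2=8 $3=65532
PC=1  xori  $1, $3, 15       | $0=0 $1=65523 $2=8 $3=65532
PC=2  add  $3, $1, $2        | $0=0 $1=65523 $2=8 $3=65531
PC=3  bne  $0, $3, L8        | $0=0 $1=65523 $2=8 $3=65531  [TAKEN]
PC=4  xor  $3, $2, $3        | $0=0 $1=65523 $2=8 $3=65523
PC=8  nor  $2, $2, $0        | $0=0 $1=65523 $2=65527 $3=65523
PC=9  xor  $2, $0, $2        | $0=0 $1=65523 $2=65527 $3=65523
PC=10 slti  $2, $2, 0        | $0=0 $1=65523 $2=0 $3=65523
PC=11 slt  $2, $1, $0        | $0=0 $1=65523 $2=0 $3=65523
PC=12 sub  $1, $3, $3        | $0=0 $1=0 $2=0 $3=65523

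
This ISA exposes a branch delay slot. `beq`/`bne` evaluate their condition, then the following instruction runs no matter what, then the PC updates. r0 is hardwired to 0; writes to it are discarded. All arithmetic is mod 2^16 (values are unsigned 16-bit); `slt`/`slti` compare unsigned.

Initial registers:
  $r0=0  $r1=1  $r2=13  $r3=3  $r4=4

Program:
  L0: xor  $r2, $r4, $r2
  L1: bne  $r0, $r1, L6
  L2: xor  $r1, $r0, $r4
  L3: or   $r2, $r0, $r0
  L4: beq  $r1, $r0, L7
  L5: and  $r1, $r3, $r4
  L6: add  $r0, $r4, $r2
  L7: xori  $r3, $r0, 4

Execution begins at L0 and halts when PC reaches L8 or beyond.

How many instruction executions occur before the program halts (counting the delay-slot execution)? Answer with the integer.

[0] xor  $r2, $r4, $r2  →  {$r0:0, $r1:1, $r2:9, $r3:3, $r4:4}
[1] bne  $r0, $r1, L6  →  {$r0:0, $r1:1, $r2:9, $r3:3, $r4:4}  ⟨branch taken⟩
[2] xor  $r1, $r0, $r4  →  {$r0:0, $r1:4, $r2:9, $r3:3, $r4:4}
[6] add  $r0, $r4, $r2  →  {$r0:0, $r1:4, $r2:9, $r3:3, $r4:4}
[7] xori  $r3, $r0, 4  →  {$r0:0, $r1:4, $r2:9, $r3:4, $r4:4}

5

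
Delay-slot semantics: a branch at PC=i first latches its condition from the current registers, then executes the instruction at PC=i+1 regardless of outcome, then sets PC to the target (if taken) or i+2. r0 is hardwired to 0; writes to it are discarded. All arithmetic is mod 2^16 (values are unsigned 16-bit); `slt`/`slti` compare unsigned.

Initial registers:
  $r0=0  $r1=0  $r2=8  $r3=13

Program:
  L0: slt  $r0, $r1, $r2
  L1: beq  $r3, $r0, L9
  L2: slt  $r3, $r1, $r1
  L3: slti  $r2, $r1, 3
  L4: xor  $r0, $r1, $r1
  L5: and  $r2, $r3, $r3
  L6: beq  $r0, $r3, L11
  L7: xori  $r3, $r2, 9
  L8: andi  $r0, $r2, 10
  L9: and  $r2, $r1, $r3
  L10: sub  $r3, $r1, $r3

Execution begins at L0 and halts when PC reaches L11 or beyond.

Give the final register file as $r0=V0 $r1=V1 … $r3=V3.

#0 slt  $r0, $r1, $r2 ; 0/0/8/13
#1 beq  $r3, $r0, L9 ; 0/0/8/13 ; →fallthru
#2 slt  $r3, $r1, $r1 ; 0/0/8/0
#3 slti  $r2, $r1, 3 ; 0/0/1/0
#4 xor  $r0, $r1, $r1 ; 0/0/1/0
#5 and  $r2, $r3, $r3 ; 0/0/0/0
#6 beq  $r0, $r3, L11 ; 0/0/0/0 ; →target
#7 xori  $r3, $r2, 9 ; 0/0/0/9

$r0=0 $r1=0 $r2=0 $r3=9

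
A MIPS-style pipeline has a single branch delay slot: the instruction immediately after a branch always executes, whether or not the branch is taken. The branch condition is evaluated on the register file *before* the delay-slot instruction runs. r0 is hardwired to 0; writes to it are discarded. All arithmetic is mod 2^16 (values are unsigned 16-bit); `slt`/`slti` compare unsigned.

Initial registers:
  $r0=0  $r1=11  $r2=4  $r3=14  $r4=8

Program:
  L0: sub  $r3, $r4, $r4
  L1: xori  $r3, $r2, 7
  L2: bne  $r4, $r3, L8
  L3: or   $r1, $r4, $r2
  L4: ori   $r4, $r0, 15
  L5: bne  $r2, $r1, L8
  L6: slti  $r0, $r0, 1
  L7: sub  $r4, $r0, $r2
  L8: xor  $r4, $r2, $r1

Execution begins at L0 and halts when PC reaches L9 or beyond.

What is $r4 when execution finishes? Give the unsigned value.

#0 sub  $r3, $r4, $r4 ; 0/11/4/0/8
#1 xori  $r3, $r2, 7 ; 0/11/4/3/8
#2 bne  $r4, $r3, L8 ; 0/11/4/3/8 ; →target
#3 or   $r1, $r4, $r2 ; 0/12/4/3/8
#8 xor  $r4, $r2, $r1 ; 0/12/4/3/8

8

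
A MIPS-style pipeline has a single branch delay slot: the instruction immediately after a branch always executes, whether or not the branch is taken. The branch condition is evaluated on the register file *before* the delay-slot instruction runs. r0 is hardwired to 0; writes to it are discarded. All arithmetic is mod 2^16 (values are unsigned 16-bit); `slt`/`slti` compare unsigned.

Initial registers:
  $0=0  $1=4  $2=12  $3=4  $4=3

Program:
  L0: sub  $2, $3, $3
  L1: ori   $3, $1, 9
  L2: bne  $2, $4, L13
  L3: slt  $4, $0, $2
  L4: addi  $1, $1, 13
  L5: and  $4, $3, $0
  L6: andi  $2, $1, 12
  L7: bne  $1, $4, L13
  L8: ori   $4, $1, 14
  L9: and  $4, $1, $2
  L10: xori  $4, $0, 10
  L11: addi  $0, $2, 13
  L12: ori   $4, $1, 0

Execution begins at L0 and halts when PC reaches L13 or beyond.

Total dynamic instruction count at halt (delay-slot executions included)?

4

  step pc=0: sub  $2, $3, $3  regs=(0,4,0,4,3)
  step pc=1: ori   $3, $1, 9  regs=(0,4,0,13,3)
  step pc=2: bne  $2, $4, L13  cond=T  regs=(0,4,0,13,3)
  step pc=3: slt  $4, $0, $2  regs=(0,4,0,13,0)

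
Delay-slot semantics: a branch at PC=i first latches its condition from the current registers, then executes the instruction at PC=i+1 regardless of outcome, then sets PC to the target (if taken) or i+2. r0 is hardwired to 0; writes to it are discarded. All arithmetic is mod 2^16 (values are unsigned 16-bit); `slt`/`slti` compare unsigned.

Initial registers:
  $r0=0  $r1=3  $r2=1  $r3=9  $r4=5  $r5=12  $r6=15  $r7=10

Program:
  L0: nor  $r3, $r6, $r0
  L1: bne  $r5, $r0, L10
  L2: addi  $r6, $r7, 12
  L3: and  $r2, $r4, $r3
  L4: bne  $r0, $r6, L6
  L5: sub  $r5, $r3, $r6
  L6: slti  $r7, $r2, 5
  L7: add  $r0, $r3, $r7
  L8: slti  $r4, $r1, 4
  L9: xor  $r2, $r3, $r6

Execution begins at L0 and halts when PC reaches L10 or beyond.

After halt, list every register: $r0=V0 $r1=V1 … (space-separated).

  step pc=0: nor  $r3, $r6, $r0  regs=(0,3,1,65520,5,12,15,10)
  step pc=1: bne  $r5, $r0, L10  cond=T  regs=(0,3,1,65520,5,12,15,10)
  step pc=2: addi  $r6, $r7, 12  regs=(0,3,1,65520,5,12,22,10)

$r0=0 $r1=3 $r2=1 $r3=65520 $r4=5 $r5=12 $r6=22 $r7=10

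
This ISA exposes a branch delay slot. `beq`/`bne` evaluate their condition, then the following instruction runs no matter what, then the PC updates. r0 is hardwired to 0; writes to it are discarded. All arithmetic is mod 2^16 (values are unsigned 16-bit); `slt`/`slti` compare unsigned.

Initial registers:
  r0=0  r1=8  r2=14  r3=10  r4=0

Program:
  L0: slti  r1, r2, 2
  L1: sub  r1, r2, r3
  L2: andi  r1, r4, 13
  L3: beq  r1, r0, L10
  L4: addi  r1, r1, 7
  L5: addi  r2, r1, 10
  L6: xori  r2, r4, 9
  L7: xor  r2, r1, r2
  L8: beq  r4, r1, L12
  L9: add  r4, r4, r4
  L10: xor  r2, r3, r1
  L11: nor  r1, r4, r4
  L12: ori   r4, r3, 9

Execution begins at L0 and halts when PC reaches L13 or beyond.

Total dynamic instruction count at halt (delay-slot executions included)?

8

PC=0  slti  r1, r2, 2        | r0=0 r1=0 r2=14 r3=10 r4=0
PC=1  sub  r1, r2, r3        | r0=0 r1=4 r2=14 r3=10 r4=0
PC=2  andi  r1, r4, 13       | r0=0 r1=0 r2=14 r3=10 r4=0
PC=3  beq  r1, r0, L10       | r0=0 r1=0 r2=14 r3=10 r4=0  [TAKEN]
PC=4  addi  r1, r1, 7        | r0=0 r1=7 r2=14 r3=10 r4=0
PC=10 xor  r2, r3, r1        | r0=0 r1=7 r2=13 r3=10 r4=0
PC=11 nor  r1, r4, r4        | r0=0 r1=65535 r2=13 r3=10 r4=0
PC=12 ori   r4, r3, 9        | r0=0 r1=65535 r2=13 r3=10 r4=11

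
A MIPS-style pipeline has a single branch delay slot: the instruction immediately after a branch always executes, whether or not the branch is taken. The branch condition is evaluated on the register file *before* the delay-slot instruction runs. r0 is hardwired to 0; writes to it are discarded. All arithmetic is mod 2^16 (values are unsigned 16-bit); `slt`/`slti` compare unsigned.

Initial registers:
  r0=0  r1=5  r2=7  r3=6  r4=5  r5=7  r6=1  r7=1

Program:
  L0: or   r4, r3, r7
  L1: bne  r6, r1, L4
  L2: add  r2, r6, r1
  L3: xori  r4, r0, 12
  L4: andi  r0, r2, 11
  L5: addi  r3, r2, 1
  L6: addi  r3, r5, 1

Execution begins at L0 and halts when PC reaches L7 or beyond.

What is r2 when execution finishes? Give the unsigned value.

PC=0  or   r4, r3, r7        | r0=0 r1=5 r2=7 r3=6 r4=7 r5=7 r6=1 r7=1
PC=1  bne  r6, r1, L4        | r0=0 r1=5 r2=7 r3=6 r4=7 r5=7 r6=1 r7=1  [TAKEN]
PC=2  add  r2, r6, r1        | r0=0 r1=5 r2=6 r3=6 r4=7 r5=7 r6=1 r7=1
PC=4  andi  r0, r2, 11       | r0=0 r1=5 r2=6 r3=6 r4=7 r5=7 r6=1 r7=1
PC=5  addi  r3, r2, 1        | r0=0 r1=5 r2=6 r3=7 r4=7 r5=7 r6=1 r7=1
PC=6  addi  r3, r5, 1        | r0=0 r1=5 r2=6 r3=8 r4=7 r5=7 r6=1 r7=1

6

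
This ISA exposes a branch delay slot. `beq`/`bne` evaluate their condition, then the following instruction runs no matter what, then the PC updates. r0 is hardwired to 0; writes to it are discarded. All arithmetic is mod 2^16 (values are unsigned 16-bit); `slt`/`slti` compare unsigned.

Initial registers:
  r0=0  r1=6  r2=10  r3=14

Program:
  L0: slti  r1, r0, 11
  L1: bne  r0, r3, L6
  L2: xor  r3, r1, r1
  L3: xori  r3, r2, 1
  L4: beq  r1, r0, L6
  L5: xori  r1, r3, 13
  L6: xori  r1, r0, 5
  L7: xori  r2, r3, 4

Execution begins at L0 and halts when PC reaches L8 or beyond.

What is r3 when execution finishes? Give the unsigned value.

[0] slti  r1, r0, 11  →  {r0:0, r1:1, r2:10, r3:14}
[1] bne  r0, r3, L6  →  {r0:0, r1:1, r2:10, r3:14}  ⟨branch taken⟩
[2] xor  r3, r1, r1  →  {r0:0, r1:1, r2:10, r3:0}
[6] xori  r1, r0, 5  →  {r0:0, r1:5, r2:10, r3:0}
[7] xori  r2, r3, 4  →  {r0:0, r1:5, r2:4, r3:0}

0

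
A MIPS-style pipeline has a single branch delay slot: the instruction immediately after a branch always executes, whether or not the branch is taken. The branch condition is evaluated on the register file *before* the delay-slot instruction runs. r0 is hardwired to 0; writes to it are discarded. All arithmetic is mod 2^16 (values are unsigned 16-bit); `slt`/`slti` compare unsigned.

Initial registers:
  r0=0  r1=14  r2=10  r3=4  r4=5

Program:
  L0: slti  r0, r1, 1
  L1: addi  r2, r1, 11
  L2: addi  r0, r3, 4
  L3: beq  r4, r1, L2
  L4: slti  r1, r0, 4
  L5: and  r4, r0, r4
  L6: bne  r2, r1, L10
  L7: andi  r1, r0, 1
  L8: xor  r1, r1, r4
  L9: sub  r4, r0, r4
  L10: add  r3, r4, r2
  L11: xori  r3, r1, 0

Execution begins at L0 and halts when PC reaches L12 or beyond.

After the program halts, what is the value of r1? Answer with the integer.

0

PC=0  slti  r0, r1, 1        | r0=0 r1=14 r2=10 r3=4 r4=5
PC=1  addi  r2, r1, 11       | r0=0 r1=14 r2=25 r3=4 r4=5
PC=2  addi  r0, r3, 4        | r0=0 r1=14 r2=25 r3=4 r4=5
PC=3  beq  r4, r1, L2        | r0=0 r1=14 r2=25 r3=4 r4=5  [not taken]
PC=4  slti  r1, r0, 4        | r0=0 r1=1 r2=25 r3=4 r4=5
PC=5  and  r4, r0, r4        | r0=0 r1=1 r2=25 r3=4 r4=0
PC=6  bne  r2, r1, L10       | r0=0 r1=1 r2=25 r3=4 r4=0  [TAKEN]
PC=7  andi  r1, r0, 1        | r0=0 r1=0 r2=25 r3=4 r4=0
PC=10 add  r3, r4, r2        | r0=0 r1=0 r2=25 r3=25 r4=0
PC=11 xori  r3, r1, 0        | r0=0 r1=0 r2=25 r3=0 r4=0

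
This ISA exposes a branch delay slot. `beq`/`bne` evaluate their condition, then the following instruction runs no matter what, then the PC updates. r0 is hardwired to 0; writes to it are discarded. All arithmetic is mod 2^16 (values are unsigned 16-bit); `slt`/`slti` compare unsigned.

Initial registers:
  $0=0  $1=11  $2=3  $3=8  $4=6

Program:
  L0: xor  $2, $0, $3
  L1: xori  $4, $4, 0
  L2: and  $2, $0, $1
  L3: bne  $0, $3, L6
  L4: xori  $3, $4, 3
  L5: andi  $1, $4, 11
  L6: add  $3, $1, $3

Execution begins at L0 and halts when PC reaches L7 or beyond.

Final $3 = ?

16

[0] xor  $2, $0, $3  →  {$0:0, $1:11, $2:8, $3:8, $4:6}
[1] xori  $4, $4, 0  →  {$0:0, $1:11, $2:8, $3:8, $4:6}
[2] and  $2, $0, $1  →  {$0:0, $1:11, $2:0, $3:8, $4:6}
[3] bne  $0, $3, L6  →  {$0:0, $1:11, $2:0, $3:8, $4:6}  ⟨branch taken⟩
[4] xori  $3, $4, 3  →  {$0:0, $1:11, $2:0, $3:5, $4:6}
[6] add  $3, $1, $3  →  {$0:0, $1:11, $2:0, $3:16, $4:6}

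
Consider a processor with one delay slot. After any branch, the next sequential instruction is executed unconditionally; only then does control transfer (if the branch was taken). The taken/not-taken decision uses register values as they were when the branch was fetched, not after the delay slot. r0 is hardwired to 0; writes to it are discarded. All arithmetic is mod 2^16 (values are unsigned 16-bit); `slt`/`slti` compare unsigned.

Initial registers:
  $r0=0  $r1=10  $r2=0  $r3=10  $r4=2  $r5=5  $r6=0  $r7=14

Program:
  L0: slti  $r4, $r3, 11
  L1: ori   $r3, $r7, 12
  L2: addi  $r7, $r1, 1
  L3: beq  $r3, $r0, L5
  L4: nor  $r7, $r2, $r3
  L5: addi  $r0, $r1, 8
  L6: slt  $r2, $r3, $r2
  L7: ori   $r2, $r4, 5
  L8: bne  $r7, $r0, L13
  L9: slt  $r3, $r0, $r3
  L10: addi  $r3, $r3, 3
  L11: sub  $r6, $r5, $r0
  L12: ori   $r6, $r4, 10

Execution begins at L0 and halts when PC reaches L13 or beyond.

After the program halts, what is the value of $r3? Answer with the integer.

1

#0 slti  $r4, $r3, 11 ; 0/10/0/10/1/5/0/14
#1 ori   $r3, $r7, 12 ; 0/10/0/14/1/5/0/14
#2 addi  $r7, $r1, 1 ; 0/10/0/14/1/5/0/11
#3 beq  $r3, $r0, L5 ; 0/10/0/14/1/5/0/11 ; →fallthru
#4 nor  $r7, $r2, $r3 ; 0/10/0/14/1/5/0/65521
#5 addi  $r0, $r1, 8 ; 0/10/0/14/1/5/0/65521
#6 slt  $r2, $r3, $r2 ; 0/10/0/14/1/5/0/65521
#7 ori   $r2, $r4, 5 ; 0/10/5/14/1/5/0/65521
#8 bne  $r7, $r0, L13 ; 0/10/5/14/1/5/0/65521 ; →target
#9 slt  $r3, $r0, $r3 ; 0/10/5/1/1/5/0/65521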